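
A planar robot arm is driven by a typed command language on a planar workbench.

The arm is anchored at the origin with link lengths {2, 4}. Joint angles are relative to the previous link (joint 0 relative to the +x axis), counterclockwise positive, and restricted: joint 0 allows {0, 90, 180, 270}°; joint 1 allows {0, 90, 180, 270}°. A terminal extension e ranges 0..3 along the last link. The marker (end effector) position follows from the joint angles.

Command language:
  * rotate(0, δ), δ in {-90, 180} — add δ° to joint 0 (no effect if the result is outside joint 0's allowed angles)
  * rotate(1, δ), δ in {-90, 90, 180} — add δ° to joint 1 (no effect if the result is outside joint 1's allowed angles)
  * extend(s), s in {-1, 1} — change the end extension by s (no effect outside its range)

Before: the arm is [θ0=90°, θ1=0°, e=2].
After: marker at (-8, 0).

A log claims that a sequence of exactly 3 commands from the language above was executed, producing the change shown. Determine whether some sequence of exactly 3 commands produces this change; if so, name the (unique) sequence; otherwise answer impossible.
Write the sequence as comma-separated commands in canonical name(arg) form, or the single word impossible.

rotate(0, -90), rotate(0, -90), rotate(0, -90)

initial: [θ0=90°, θ1=0°, e=2]
1. rotate(0, -90) → [θ0=0°, θ1=0°, e=2]
2. rotate(0, -90) → [θ0=270°, θ1=0°, e=2]
3. rotate(0, -90) → [θ0=180°, θ1=0°, e=2]
no other 3-command option fits: unique.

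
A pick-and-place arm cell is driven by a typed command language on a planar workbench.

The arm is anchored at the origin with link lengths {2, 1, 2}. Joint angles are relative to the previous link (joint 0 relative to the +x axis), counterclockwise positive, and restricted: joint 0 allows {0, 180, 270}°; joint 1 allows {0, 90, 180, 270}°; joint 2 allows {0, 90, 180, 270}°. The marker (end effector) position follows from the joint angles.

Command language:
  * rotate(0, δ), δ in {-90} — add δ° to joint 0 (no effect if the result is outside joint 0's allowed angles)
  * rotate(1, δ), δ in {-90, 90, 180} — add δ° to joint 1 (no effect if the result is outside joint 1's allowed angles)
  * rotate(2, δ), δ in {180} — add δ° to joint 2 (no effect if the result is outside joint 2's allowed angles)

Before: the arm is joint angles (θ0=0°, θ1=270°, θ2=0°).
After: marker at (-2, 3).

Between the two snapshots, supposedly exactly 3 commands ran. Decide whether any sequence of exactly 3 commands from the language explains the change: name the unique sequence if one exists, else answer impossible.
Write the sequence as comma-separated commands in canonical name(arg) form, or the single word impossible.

rotate(0, -90), rotate(0, -90), rotate(0, -90)

from: joint angles (θ0=0°, θ1=270°, θ2=0°)
1. rotate(0, -90) → joint angles (θ0=270°, θ1=270°, θ2=0°)
2. rotate(0, -90) → joint angles (θ0=180°, θ1=270°, θ2=0°)
3. rotate(0, -90) → joint angles (θ0=180°, θ1=270°, θ2=0°)
all 125 alternatives checked — unique.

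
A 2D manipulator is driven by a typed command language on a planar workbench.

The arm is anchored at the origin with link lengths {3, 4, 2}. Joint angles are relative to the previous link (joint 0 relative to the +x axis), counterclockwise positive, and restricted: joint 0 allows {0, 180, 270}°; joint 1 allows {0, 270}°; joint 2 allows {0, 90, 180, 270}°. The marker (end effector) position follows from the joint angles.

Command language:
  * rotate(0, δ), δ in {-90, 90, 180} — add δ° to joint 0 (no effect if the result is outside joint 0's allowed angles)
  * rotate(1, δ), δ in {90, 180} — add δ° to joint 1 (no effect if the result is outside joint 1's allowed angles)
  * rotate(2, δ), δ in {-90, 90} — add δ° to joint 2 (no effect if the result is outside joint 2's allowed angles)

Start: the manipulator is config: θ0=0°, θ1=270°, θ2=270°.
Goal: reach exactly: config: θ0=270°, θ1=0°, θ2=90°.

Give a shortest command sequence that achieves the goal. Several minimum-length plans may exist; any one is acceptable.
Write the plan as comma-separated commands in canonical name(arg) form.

rotate(2, -90), rotate(2, -90), rotate(0, -90), rotate(1, 90)

initial: config: θ0=0°, θ1=270°, θ2=270°
step 1 (rotate(2, -90)): config: θ0=0°, θ1=270°, θ2=180°
step 2 (rotate(2, -90)): config: θ0=0°, θ1=270°, θ2=90°
step 3 (rotate(0, -90)): config: θ0=270°, θ1=270°, θ2=90°
step 4 (rotate(1, 90)): config: θ0=270°, θ1=0°, θ2=90°
shorter routes all fall short; 4 is best.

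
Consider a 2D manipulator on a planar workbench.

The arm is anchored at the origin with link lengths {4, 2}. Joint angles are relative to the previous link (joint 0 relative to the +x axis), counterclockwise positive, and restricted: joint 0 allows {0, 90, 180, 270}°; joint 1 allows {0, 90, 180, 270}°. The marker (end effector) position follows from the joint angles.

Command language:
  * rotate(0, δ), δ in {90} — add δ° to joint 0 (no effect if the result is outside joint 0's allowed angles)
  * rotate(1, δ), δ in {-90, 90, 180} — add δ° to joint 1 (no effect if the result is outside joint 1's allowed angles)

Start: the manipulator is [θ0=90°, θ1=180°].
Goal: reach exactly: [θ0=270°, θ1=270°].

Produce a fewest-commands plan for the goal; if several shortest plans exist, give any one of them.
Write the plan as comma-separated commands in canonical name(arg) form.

begin: [θ0=90°, θ1=180°]
t=1 rotate(1, 90) ⇒ [θ0=90°, θ1=270°]
t=2 rotate(0, 90) ⇒ [θ0=180°, θ1=270°]
t=3 rotate(0, 90) ⇒ [θ0=270°, θ1=270°]
minimal: 3 command(s), checked below 3.

rotate(1, 90), rotate(0, 90), rotate(0, 90)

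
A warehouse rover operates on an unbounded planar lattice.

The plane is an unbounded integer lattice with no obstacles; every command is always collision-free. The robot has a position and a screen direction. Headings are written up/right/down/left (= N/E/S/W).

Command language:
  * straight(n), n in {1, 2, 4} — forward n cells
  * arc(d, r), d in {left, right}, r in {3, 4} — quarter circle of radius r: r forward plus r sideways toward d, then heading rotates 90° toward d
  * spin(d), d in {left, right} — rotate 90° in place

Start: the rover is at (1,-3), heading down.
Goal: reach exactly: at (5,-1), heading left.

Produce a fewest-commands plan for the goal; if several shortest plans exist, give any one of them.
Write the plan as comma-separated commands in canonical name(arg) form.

arc(left, 4), arc(left, 3), arc(left, 3)

start: at (1,-3), heading down
step 1 (arc(left, 4)): at (5,-7), heading right
step 2 (arc(left, 3)): at (8,-4), heading up
step 3 (arc(left, 3)): at (5,-1), heading left
nothing shorter than 3 reaches the goal.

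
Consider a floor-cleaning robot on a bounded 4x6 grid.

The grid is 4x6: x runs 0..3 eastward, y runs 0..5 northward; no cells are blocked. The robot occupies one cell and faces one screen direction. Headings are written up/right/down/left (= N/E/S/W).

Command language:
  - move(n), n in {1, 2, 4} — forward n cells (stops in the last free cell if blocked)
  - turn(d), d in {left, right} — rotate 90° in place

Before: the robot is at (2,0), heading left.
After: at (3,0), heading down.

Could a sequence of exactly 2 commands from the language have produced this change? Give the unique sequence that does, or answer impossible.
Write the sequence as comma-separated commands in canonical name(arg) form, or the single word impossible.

no 2-step route produces this change.

impossible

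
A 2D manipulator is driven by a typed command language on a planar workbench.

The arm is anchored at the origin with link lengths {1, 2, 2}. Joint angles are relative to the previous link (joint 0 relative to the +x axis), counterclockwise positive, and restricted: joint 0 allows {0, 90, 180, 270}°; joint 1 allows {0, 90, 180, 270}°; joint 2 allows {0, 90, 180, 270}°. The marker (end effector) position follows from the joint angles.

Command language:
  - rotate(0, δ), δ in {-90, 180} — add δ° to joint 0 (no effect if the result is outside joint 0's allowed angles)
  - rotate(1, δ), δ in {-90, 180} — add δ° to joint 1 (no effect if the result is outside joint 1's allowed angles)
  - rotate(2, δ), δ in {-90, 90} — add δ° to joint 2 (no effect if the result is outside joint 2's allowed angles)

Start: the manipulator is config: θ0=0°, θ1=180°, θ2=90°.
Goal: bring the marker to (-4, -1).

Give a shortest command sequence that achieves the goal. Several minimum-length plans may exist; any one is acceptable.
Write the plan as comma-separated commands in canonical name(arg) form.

t0: config: θ0=0°, θ1=180°, θ2=90°
step 1 (rotate(2, -90)): config: θ0=0°, θ1=180°, θ2=0°
step 2 (rotate(1, 180)): config: θ0=0°, θ1=0°, θ2=0°
step 3 (rotate(0, -90)): config: θ0=270°, θ1=0°, θ2=0°
step 4 (rotate(1, -90)): config: θ0=270°, θ1=270°, θ2=0°
shorter routes all fall short; 4 is best.

rotate(2, -90), rotate(1, 180), rotate(0, -90), rotate(1, -90)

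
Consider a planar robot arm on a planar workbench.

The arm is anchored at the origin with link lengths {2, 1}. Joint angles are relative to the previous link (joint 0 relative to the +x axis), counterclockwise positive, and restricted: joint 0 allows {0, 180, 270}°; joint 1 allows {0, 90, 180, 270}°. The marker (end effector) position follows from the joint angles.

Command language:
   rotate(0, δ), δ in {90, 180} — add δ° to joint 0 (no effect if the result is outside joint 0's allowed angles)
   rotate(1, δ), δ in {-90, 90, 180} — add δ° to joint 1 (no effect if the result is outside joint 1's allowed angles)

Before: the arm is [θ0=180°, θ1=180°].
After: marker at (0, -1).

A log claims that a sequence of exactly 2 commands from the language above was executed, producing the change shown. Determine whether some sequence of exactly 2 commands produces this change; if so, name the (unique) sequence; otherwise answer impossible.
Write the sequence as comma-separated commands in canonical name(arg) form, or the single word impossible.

key: order matters: swapping rotate(0, 90) and rotate(0, 180) lands elsewhere
start: [θ0=180°, θ1=180°]
step 1 (rotate(0, 90)): [θ0=270°, θ1=180°]
step 2 (rotate(0, 180)): [θ0=270°, θ1=180°]
no rival 2-sequence matches.

rotate(0, 90), rotate(0, 180)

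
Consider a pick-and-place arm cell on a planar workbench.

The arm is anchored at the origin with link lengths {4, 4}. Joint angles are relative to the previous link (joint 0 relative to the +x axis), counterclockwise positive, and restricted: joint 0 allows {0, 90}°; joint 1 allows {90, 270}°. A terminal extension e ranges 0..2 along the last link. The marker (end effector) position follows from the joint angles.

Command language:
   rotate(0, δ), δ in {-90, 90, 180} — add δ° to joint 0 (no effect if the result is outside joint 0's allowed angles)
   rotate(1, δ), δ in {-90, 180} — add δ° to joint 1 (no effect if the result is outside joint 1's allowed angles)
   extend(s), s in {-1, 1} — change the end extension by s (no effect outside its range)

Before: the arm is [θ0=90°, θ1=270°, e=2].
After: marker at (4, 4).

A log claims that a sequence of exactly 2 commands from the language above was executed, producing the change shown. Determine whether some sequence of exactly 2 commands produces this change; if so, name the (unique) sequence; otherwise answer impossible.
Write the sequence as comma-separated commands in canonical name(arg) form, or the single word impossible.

t0: [θ0=90°, θ1=270°, e=2]
1. extend(-1) → [θ0=90°, θ1=270°, e=1]
2. extend(-1) → [θ0=90°, θ1=270°, e=0]
no rival 2-sequence matches.

extend(-1), extend(-1)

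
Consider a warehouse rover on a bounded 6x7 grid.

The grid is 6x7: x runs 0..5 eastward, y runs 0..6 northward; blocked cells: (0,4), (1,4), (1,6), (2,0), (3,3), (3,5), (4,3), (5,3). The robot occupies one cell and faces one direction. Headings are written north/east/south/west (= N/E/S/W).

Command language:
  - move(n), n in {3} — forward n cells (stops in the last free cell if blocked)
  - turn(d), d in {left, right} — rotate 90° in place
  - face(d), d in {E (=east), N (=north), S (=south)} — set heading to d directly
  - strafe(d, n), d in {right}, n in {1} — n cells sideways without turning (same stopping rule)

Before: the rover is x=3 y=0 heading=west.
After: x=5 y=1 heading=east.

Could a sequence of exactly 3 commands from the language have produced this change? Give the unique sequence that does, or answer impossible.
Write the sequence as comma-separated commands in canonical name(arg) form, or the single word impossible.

strafe(right, 1), face(E), move(3)

key: move(3) runs into the grid edge before its full distance
from: x=3 y=0 heading=west
step 1 (strafe(right, 1)): x=3 y=1 heading=west
step 2 (face(E)): x=3 y=1 heading=east
step 3 (move(3)): x=5 y=1 heading=east
all 343 alternatives checked — unique.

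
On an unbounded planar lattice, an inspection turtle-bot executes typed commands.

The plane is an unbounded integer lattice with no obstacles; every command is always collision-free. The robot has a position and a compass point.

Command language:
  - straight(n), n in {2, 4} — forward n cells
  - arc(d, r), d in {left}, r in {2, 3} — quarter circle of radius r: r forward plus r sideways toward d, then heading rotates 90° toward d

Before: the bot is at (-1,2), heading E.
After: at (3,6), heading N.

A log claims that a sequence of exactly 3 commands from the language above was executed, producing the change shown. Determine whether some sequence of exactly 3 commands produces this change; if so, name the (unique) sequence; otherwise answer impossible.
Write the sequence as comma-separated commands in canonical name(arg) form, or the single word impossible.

key: position moved to (3,6) AND the heading swung to N — translation plus rotation needed
start: at (-1,2), heading E
step 1 (straight(2)): at (1,2), heading E
step 2 (arc(left, 2)): at (3,4), heading N
step 3 (straight(2)): at (3,6), heading N
no other 3-command option fits: unique.

straight(2), arc(left, 2), straight(2)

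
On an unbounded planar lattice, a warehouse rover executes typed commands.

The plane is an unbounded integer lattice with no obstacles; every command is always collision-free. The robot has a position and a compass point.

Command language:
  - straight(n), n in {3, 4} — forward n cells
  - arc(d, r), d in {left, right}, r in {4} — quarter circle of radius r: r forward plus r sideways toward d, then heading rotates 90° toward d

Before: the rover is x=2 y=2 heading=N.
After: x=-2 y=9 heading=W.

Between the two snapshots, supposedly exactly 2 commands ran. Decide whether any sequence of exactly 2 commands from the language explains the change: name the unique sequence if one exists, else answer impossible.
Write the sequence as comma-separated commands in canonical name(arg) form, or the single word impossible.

straight(3), arc(left, 4)

key: position moved to (-2,9) AND the heading swung to W — translation plus rotation needed
begin: x=2 y=2 heading=N
1. straight(3) → x=2 y=5 heading=N
2. arc(left, 4) → x=-2 y=9 heading=W
no other 2-command option fits: unique.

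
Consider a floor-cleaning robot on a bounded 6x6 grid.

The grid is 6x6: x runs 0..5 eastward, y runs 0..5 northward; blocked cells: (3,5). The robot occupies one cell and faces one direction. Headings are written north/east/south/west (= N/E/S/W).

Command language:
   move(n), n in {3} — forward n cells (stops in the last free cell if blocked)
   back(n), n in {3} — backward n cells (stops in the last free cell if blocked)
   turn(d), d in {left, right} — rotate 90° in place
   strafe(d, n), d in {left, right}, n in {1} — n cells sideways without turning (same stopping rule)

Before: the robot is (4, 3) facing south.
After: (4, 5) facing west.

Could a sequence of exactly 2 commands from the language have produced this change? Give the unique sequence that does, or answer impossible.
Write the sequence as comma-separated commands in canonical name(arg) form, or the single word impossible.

key: position moved to (4,5) AND the heading swung to W — translation plus rotation needed
start: (4, 3) facing south
step 1 (back(3)): (4, 5) facing south
step 2 (turn(right)): (4, 5) facing west
uniquely the one of 36 2-step routes that fits.

back(3), turn(right)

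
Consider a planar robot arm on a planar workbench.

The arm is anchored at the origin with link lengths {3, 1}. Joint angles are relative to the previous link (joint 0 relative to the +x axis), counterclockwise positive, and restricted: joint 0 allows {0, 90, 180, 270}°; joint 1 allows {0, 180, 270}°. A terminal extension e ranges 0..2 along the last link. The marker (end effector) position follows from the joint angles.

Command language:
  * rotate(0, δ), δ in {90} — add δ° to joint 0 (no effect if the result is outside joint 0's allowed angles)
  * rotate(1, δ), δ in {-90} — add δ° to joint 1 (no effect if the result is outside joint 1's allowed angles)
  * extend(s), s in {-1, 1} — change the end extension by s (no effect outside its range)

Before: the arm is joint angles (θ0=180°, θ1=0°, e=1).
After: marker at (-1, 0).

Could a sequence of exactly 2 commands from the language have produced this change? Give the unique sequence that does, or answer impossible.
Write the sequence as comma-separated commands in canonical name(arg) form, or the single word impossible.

rotate(1, -90), rotate(1, -90)

start: joint angles (θ0=180°, θ1=0°, e=1)
[1] after rotate(1, -90): joint angles (θ0=180°, θ1=270°, e=1)
[2] after rotate(1, -90): joint angles (θ0=180°, θ1=180°, e=1)
no rival 2-sequence matches.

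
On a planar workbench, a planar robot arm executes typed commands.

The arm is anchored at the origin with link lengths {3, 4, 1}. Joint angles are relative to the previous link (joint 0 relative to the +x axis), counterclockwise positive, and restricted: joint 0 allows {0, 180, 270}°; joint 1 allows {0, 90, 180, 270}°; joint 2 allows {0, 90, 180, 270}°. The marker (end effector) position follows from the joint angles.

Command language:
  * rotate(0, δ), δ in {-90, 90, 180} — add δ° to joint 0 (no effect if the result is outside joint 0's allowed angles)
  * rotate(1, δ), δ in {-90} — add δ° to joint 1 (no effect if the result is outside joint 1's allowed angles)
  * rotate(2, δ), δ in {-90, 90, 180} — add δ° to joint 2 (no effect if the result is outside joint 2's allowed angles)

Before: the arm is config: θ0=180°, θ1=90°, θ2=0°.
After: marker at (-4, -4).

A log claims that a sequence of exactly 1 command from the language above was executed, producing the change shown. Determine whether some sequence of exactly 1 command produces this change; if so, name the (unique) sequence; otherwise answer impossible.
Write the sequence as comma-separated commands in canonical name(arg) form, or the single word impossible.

rotate(2, -90)

start: config: θ0=180°, θ1=90°, θ2=0°
[1] after rotate(2, -90): config: θ0=180°, θ1=90°, θ2=270°
no rival 1-sequence matches.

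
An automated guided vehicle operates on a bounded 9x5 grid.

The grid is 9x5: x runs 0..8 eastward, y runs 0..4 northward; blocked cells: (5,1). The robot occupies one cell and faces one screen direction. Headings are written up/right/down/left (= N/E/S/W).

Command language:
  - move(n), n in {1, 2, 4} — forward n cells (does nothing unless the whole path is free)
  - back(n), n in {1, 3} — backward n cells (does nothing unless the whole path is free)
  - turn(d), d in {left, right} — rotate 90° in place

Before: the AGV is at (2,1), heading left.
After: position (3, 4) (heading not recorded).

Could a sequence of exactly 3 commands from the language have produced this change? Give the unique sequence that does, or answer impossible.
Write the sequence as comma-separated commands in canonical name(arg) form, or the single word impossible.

back(1), turn(left), back(3)

key: order matters: swapping back(1) and back(3) lands elsewhere
from: at (2,1), heading left
[1] after back(1): at (3,1), heading left
[2] after turn(left): at (3,1), heading down
[3] after back(3): at (3,4), heading down
no rival 3-sequence matches.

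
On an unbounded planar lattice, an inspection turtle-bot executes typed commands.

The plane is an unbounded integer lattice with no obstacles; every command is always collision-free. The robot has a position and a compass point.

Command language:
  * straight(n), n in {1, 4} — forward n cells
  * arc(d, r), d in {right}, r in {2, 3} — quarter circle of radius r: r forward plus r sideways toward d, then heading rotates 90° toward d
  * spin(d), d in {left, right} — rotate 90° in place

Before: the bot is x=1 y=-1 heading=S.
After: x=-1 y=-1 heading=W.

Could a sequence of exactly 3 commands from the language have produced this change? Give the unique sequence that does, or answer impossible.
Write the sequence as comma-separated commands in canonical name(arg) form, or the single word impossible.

key: order matters: swapping spin(right) and straight(1) lands elsewhere
t0: x=1 y=-1 heading=S
step 1 (spin(right)): x=1 y=-1 heading=W
step 2 (straight(1)): x=0 y=-1 heading=W
step 3 (straight(1)): x=-1 y=-1 heading=W
no rival 3-sequence matches.

spin(right), straight(1), straight(1)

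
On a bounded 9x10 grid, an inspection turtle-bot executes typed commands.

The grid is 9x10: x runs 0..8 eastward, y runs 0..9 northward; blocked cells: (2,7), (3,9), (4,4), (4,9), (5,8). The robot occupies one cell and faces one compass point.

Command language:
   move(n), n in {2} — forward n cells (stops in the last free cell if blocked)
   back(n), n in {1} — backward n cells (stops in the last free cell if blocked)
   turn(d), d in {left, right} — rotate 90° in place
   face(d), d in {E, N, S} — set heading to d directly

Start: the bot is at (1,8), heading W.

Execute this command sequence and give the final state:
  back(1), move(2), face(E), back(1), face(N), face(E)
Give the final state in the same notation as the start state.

t0: at (1,8), heading W
t=1 back(1) ⇒ at (2,8), heading W
t=2 move(2) ⇒ at (0,8), heading W
t=3 face(E) ⇒ at (0,8), heading E
t=4 back(1) ⇒ at (0,8), heading E
t=5 face(N) ⇒ at (0,8), heading N
t=6 face(E) ⇒ at (0,8), heading E

at (0,8), heading E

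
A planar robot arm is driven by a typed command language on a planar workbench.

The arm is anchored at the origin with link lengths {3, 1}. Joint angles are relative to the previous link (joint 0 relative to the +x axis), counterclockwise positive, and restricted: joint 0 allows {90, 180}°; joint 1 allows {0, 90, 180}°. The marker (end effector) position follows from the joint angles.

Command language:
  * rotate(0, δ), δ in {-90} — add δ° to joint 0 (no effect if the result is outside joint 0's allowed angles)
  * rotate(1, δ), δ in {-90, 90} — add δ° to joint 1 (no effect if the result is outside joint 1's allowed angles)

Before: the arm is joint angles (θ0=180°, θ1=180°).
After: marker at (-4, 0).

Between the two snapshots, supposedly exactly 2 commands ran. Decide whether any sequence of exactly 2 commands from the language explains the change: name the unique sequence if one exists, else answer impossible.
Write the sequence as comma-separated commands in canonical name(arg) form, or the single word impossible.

begin: joint angles (θ0=180°, θ1=180°)
[1] after rotate(1, -90): joint angles (θ0=180°, θ1=90°)
[2] after rotate(1, -90): joint angles (θ0=180°, θ1=0°)
all 9 alternatives checked — unique.

rotate(1, -90), rotate(1, -90)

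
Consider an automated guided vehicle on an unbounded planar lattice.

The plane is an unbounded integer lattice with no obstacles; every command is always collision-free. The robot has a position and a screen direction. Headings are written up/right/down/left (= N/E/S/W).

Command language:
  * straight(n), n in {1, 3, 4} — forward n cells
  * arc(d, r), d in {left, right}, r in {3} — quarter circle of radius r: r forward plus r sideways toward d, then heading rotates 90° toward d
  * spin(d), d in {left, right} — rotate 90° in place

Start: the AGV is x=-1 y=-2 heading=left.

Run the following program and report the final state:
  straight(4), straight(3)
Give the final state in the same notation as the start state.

x=-8 y=-2 heading=left

from: x=-1 y=-2 heading=left
t=1 straight(4) ⇒ x=-5 y=-2 heading=left
t=2 straight(3) ⇒ x=-8 y=-2 heading=left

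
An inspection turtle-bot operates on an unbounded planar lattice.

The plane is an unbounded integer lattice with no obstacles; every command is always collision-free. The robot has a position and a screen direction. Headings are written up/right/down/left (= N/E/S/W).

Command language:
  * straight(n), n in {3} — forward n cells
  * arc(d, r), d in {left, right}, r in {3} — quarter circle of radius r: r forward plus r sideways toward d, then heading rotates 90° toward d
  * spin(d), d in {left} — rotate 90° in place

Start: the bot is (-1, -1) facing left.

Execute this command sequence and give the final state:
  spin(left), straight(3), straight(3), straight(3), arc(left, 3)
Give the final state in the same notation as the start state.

from: (-1, -1) facing left
[1] after spin(left): (-1, -1) facing down
[2] after straight(3): (-1, -4) facing down
[3] after straight(3): (-1, -7) facing down
[4] after straight(3): (-1, -10) facing down
[5] after arc(left, 3): (2, -13) facing right

(2, -13) facing right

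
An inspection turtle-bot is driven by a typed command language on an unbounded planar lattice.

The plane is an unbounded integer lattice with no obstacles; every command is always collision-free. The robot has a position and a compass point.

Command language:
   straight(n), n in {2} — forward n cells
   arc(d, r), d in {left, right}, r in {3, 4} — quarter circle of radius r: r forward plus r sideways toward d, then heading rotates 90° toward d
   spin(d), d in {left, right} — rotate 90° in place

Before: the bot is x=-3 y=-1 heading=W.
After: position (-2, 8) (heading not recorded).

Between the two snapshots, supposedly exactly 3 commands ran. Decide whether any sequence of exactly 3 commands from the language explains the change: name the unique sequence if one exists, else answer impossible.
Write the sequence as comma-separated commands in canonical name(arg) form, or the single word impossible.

arc(right, 3), straight(2), arc(right, 4)

key: running arc(right, 4) before arc(right, 3) would end elsewhere — order is forced
initial: x=-3 y=-1 heading=W
step 1 (arc(right, 3)): x=-6 y=2 heading=N
step 2 (straight(2)): x=-6 y=4 heading=N
step 3 (arc(right, 4)): x=-2 y=8 heading=E
uniquely the one of 343 3-step routes that fits.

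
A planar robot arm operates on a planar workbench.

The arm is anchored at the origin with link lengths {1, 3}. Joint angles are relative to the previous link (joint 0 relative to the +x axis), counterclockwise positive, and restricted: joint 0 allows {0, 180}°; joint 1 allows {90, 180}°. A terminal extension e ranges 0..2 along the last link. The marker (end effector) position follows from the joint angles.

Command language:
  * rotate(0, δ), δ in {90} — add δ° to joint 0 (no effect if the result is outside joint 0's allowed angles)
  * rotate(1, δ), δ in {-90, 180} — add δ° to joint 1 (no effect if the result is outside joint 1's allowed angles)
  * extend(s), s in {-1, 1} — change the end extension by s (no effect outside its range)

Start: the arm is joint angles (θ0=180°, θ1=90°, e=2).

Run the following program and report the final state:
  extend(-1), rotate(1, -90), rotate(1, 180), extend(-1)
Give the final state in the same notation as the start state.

joint angles (θ0=180°, θ1=90°, e=0)

from: joint angles (θ0=180°, θ1=90°, e=2)
step 1 (extend(-1)): joint angles (θ0=180°, θ1=90°, e=1)
step 2 (rotate(1, -90)): joint angles (θ0=180°, θ1=90°, e=1)
step 3 (rotate(1, 180)): joint angles (θ0=180°, θ1=90°, e=1)
step 4 (extend(-1)): joint angles (θ0=180°, θ1=90°, e=0)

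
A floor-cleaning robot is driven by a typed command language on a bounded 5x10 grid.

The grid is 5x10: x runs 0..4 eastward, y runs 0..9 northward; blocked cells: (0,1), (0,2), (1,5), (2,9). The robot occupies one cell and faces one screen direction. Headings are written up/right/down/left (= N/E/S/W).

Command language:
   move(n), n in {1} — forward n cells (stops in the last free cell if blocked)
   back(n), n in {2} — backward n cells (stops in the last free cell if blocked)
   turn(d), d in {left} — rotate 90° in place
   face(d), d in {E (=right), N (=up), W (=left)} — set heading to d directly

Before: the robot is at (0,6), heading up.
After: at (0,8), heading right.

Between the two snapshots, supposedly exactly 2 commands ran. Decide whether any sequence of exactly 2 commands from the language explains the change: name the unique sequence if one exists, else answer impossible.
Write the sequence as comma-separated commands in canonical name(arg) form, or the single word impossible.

impossible

checked all 2-command options: none fits.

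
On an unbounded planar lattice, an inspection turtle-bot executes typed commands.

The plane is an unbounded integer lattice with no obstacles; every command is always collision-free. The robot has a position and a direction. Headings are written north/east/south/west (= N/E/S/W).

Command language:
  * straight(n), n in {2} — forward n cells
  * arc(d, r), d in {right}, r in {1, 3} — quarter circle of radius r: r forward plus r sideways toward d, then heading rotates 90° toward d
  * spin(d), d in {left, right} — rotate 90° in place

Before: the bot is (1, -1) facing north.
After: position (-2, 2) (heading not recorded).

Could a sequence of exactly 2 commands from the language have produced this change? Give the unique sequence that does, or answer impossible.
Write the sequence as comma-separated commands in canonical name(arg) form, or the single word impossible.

key: running arc(right, 3) before spin(left) would end elsewhere — order is forced
t0: (1, -1) facing north
t=1 spin(left) ⇒ (1, -1) facing west
t=2 arc(right, 3) ⇒ (-2, 2) facing north
uniquely the one of 25 2-step routes that fits.

spin(left), arc(right, 3)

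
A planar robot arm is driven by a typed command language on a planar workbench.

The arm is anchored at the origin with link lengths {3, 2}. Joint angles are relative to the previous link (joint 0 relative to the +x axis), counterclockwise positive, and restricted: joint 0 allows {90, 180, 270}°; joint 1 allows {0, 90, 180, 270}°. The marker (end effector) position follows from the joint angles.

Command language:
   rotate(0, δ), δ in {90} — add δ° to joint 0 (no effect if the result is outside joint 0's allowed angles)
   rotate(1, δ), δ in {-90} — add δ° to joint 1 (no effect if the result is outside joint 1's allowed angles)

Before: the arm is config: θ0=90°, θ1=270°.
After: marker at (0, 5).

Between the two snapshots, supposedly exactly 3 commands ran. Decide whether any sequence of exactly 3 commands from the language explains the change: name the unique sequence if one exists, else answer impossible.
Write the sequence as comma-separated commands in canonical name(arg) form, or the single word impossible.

rotate(1, -90), rotate(1, -90), rotate(1, -90)

from: config: θ0=90°, θ1=270°
step 1 (rotate(1, -90)): config: θ0=90°, θ1=180°
step 2 (rotate(1, -90)): config: θ0=90°, θ1=90°
step 3 (rotate(1, -90)): config: θ0=90°, θ1=0°
no rival 3-sequence matches.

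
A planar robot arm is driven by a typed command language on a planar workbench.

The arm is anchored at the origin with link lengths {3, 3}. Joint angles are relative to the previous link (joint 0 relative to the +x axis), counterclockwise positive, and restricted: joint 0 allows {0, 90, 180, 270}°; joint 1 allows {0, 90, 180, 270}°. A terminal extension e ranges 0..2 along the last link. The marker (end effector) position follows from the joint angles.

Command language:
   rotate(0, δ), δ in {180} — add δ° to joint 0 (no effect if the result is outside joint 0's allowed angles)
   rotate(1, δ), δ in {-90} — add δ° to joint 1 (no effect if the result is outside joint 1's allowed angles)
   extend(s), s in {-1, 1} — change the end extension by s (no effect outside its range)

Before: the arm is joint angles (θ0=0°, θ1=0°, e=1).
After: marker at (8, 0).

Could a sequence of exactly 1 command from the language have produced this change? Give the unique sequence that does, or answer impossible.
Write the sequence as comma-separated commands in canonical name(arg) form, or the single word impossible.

extend(1)

start: joint angles (θ0=0°, θ1=0°, e=1)
1. extend(1) → joint angles (θ0=0°, θ1=0°, e=2)
all 4 alternatives checked — unique.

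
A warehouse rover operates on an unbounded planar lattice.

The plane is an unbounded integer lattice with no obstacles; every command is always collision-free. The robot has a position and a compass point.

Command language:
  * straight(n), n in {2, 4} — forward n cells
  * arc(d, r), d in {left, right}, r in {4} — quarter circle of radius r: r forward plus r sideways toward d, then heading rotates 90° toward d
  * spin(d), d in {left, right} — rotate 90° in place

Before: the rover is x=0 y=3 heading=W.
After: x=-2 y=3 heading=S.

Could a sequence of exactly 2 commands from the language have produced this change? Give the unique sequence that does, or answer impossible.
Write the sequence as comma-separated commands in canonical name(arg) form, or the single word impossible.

straight(2), spin(left)

key: order matters: swapping straight(2) and spin(left) lands elsewhere
initial: x=0 y=3 heading=W
1. straight(2) → x=-2 y=3 heading=W
2. spin(left) → x=-2 y=3 heading=S
no rival 2-sequence matches.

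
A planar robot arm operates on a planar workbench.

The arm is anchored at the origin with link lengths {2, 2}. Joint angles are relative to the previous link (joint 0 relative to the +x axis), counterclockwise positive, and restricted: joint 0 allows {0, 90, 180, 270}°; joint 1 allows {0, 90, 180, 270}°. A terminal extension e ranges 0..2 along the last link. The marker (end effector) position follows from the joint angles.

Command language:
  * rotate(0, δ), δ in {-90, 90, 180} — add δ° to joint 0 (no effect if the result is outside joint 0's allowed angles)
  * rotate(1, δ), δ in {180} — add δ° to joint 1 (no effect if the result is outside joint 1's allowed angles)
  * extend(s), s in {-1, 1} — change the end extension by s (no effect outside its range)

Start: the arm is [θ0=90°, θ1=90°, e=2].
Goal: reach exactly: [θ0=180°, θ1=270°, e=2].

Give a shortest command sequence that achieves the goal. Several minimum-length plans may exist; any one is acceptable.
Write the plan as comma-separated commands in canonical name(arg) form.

rotate(1, 180), rotate(0, 90)

t0: [θ0=90°, θ1=90°, e=2]
step 1 (rotate(1, 180)): [θ0=90°, θ1=270°, e=2]
step 2 (rotate(0, 90)): [θ0=180°, θ1=270°, e=2]
shorter routes all fall short; 2 is best.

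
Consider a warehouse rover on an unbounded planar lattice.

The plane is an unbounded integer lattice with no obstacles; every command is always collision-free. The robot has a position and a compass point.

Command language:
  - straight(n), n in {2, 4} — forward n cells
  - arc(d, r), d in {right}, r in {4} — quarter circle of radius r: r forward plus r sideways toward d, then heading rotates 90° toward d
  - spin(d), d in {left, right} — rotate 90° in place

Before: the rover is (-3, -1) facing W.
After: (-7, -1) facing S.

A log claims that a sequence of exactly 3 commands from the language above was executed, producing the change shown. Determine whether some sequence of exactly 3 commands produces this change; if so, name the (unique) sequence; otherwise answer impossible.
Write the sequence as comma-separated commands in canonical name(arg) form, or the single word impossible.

straight(2), straight(2), spin(left)

key: position moved to (-7,-1) AND the heading swung to S — translation plus rotation needed
initial: (-3, -1) facing W
[1] after straight(2): (-5, -1) facing W
[2] after straight(2): (-7, -1) facing W
[3] after spin(left): (-7, -1) facing S
uniquely the one of 125 3-step routes that fits.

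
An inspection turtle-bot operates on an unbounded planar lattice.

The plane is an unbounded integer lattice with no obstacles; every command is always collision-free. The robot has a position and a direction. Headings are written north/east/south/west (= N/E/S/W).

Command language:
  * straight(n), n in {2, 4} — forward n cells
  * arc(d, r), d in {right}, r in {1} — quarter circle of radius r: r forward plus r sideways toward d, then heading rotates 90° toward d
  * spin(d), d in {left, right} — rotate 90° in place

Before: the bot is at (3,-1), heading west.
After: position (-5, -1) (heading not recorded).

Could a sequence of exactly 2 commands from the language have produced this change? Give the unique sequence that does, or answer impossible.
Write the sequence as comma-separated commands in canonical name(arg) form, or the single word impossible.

straight(4), straight(4)

begin: at (3,-1), heading west
step 1 (straight(4)): at (-1,-1), heading west
step 2 (straight(4)): at (-5,-1), heading west
all 25 alternatives checked — unique.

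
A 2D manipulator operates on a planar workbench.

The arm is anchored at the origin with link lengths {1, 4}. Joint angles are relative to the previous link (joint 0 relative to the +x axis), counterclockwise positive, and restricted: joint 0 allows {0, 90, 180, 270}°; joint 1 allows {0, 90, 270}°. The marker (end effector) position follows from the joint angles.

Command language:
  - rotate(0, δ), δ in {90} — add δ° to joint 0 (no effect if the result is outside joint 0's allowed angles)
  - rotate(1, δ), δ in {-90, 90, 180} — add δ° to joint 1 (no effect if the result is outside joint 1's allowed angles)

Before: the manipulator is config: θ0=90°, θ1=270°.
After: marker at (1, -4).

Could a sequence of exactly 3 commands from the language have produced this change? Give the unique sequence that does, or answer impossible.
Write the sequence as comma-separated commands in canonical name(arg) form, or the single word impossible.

rotate(0, 90), rotate(0, 90), rotate(0, 90)

t0: config: θ0=90°, θ1=270°
1. rotate(0, 90) → config: θ0=180°, θ1=270°
2. rotate(0, 90) → config: θ0=270°, θ1=270°
3. rotate(0, 90) → config: θ0=0°, θ1=270°
uniquely the one of 64 3-step routes that fits.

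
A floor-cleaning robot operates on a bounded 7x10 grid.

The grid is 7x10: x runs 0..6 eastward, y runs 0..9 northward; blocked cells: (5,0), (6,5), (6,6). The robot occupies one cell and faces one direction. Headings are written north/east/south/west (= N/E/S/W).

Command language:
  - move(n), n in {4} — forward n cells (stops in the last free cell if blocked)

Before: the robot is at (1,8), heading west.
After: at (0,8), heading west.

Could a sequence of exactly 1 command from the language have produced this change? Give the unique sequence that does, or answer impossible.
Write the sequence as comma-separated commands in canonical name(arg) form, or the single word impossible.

key: move(4) runs into the grid edge before its full distance
from: at (1,8), heading west
step 1 (move(4)): at (0,8), heading west
all 1 alternatives checked — unique.

move(4)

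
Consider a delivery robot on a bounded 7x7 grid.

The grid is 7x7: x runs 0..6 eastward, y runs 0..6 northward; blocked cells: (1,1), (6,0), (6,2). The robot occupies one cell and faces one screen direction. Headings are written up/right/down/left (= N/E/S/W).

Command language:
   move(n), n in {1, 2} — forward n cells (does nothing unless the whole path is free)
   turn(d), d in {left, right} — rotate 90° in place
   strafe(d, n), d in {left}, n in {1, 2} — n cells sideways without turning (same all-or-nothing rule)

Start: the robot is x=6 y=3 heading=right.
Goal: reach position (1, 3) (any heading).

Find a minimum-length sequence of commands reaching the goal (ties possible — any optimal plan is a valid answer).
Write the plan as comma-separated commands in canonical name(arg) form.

turn(left), strafe(left, 2), strafe(left, 2), strafe(left, 1)

from: x=6 y=3 heading=right
step 1 (turn(left)): x=6 y=3 heading=up
step 2 (strafe(left, 2)): x=4 y=3 heading=up
step 3 (strafe(left, 2)): x=2 y=3 heading=up
step 4 (strafe(left, 1)): x=1 y=3 heading=up
nothing shorter than 4 reaches the goal.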